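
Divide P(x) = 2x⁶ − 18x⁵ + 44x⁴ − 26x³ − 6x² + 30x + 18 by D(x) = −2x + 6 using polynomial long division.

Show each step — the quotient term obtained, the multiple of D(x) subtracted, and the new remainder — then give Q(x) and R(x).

Step 1: lead(2x⁶ − 18x⁵ + 44x⁴ − 26x³ − 6x² + 30x + 18) ÷ lead(D) = 2x⁶ ÷ −2x = −x⁵. Subtract (−x⁵)·D = 2x⁶ − 6x⁵. Remainder: −12x⁵ + 44x⁴ − 26x³ − 6x² + 30x + 18.
Step 2: lead(−12x⁵ + 44x⁴ − 26x³ − 6x² + 30x + 18) ÷ lead(D) = −12x⁵ ÷ −2x = 6x⁴. Subtract (6x⁴)·D = −12x⁵ + 36x⁴. Remainder: 8x⁴ − 26x³ − 6x² + 30x + 18.
Step 3: lead(8x⁴ − 26x³ − 6x² + 30x + 18) ÷ lead(D) = 8x⁴ ÷ −2x = −4x³. Subtract (−4x³)·D = 8x⁴ − 24x³. Remainder: −2x³ − 6x² + 30x + 18.
Step 4: lead(−2x³ − 6x² + 30x + 18) ÷ lead(D) = −2x³ ÷ −2x = x². Subtract (x²)·D = −2x³ + 6x². Remainder: −12x² + 30x + 18.
Step 5: lead(−12x² + 30x + 18) ÷ lead(D) = −12x² ÷ −2x = 6x. Subtract (6x)·D = −12x² + 36x. Remainder: −6x + 18.
Step 6: lead(−6x + 18) ÷ lead(D) = −6x ÷ −2x = 3. Subtract (3)·D = −6x + 18. Remainder: 0.

Q(x) = −x⁵ + 6x⁴ − 4x³ + x² + 6x + 3; R(x) = 0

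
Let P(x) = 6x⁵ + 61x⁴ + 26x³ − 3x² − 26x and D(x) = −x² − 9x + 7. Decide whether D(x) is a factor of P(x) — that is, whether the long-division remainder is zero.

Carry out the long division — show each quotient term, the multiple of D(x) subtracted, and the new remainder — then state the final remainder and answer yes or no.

R(x) = 7, so D(x) is not a factor of P(x). no

Step 1: lead(6x⁵ + 61x⁴ + 26x³ − 3x² − 26x) ÷ lead(D) = 6x⁵ ÷ −x² = −6x³. Subtract (−6x³)·D = 6x⁵ + 54x⁴ − 42x³. Remainder: 7x⁴ + 68x³ − 3x² − 26x.
Step 2: lead(7x⁴ + 68x³ − 3x² − 26x) ÷ lead(D) = 7x⁴ ÷ −x² = −7x². Subtract (−7x²)·D = 7x⁴ + 63x³ − 49x². Remainder: 5x³ + 46x² − 26x.
Step 3: lead(5x³ + 46x² − 26x) ÷ lead(D) = 5x³ ÷ −x² = −5x. Subtract (−5x)·D = 5x³ + 45x² − 35x. Remainder: x² + 9x.
Step 4: lead(x² + 9x) ÷ lead(D) = x² ÷ −x² = −1. Subtract (−1)·D = x² + 9x − 7. Remainder: 7.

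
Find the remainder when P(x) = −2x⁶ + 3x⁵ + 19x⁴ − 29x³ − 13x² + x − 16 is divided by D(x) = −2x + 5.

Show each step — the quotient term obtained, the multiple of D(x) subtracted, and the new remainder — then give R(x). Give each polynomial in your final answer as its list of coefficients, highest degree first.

R = [-1]

Step 1: lead(−2x⁶ + 3x⁵ + 19x⁴ − 29x³ − 13x² + x − 16) ÷ lead(D) = −2x⁶ ÷ −2x = x⁵. Subtract (x⁵)·D = −2x⁶ + 5x⁵. Remainder: −2x⁵ + 19x⁴ − 29x³ − 13x² + x − 16.
Step 2: lead(−2x⁵ + 19x⁴ − 29x³ − 13x² + x − 16) ÷ lead(D) = −2x⁵ ÷ −2x = x⁴. Subtract (x⁴)·D = −2x⁵ + 5x⁴. Remainder: 14x⁴ − 29x³ − 13x² + x − 16.
Step 3: lead(14x⁴ − 29x³ − 13x² + x − 16) ÷ lead(D) = 14x⁴ ÷ −2x = −7x³. Subtract (−7x³)·D = 14x⁴ − 35x³. Remainder: 6x³ − 13x² + x − 16.
Step 4: lead(6x³ − 13x² + x − 16) ÷ lead(D) = 6x³ ÷ −2x = −3x². Subtract (−3x²)·D = 6x³ − 15x². Remainder: 2x² + x − 16.
Step 5: lead(2x² + x − 16) ÷ lead(D) = 2x² ÷ −2x = −x. Subtract (−x)·D = 2x² − 5x. Remainder: 6x − 16.
Step 6: lead(6x − 16) ÷ lead(D) = 6x ÷ −2x = −3. Subtract (−3)·D = 6x − 15. Remainder: −1.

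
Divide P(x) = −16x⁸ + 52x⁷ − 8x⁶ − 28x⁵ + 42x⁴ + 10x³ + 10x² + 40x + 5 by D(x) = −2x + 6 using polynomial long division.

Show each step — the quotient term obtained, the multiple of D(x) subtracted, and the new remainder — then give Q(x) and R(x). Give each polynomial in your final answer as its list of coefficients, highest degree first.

Q = [8, -2, -2, 8, 3, 4, 7, 1]; R = [-1]

Step 1: lead(−16x⁸ + 52x⁷ − 8x⁶ − 28x⁵ + 42x⁴ + 10x³ + 10x² + 40x + 5) ÷ lead(D) = −16x⁸ ÷ −2x = 8x⁷. Subtract (8x⁷)·D = −16x⁸ + 48x⁷. Remainder: 4x⁷ − 8x⁶ − 28x⁵ + 42x⁴ + 10x³ + 10x² + 40x + 5.
Step 2: lead(4x⁷ − 8x⁶ − 28x⁵ + 42x⁴ + 10x³ + 10x² + 40x + 5) ÷ lead(D) = 4x⁷ ÷ −2x = −2x⁶. Subtract (−2x⁶)·D = 4x⁷ − 12x⁶. Remainder: 4x⁶ − 28x⁵ + 42x⁴ + 10x³ + 10x² + 40x + 5.
Step 3: lead(4x⁶ − 28x⁵ + 42x⁴ + 10x³ + 10x² + 40x + 5) ÷ lead(D) = 4x⁶ ÷ −2x = −2x⁵. Subtract (−2x⁵)·D = 4x⁶ − 12x⁵. Remainder: −16x⁵ + 42x⁴ + 10x³ + 10x² + 40x + 5.
Step 4: lead(−16x⁵ + 42x⁴ + 10x³ + 10x² + 40x + 5) ÷ lead(D) = −16x⁵ ÷ −2x = 8x⁴. Subtract (8x⁴)·D = −16x⁵ + 48x⁴. Remainder: −6x⁴ + 10x³ + 10x² + 40x + 5.
Step 5: lead(−6x⁴ + 10x³ + 10x² + 40x + 5) ÷ lead(D) = −6x⁴ ÷ −2x = 3x³. Subtract (3x³)·D = −6x⁴ + 18x³. Remainder: −8x³ + 10x² + 40x + 5.
Step 6: lead(−8x³ + 10x² + 40x + 5) ÷ lead(D) = −8x³ ÷ −2x = 4x². Subtract (4x²)·D = −8x³ + 24x². Remainder: −14x² + 40x + 5.
Step 7: lead(−14x² + 40x + 5) ÷ lead(D) = −14x² ÷ −2x = 7x. Subtract (7x)·D = −14x² + 42x. Remainder: −2x + 5.
Step 8: lead(−2x + 5) ÷ lead(D) = −2x ÷ −2x = 1. Subtract (1)·D = −2x + 6. Remainder: −1.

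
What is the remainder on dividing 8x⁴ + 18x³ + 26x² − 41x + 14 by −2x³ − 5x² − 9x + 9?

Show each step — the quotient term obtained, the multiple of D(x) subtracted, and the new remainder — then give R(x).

R(x) = −5x² + 4x + 5

Step 1: lead(8x⁴ + 18x³ + 26x² − 41x + 14) ÷ lead(D) = 8x⁴ ÷ −2x³ = −4x. Subtract (−4x)·D = 8x⁴ + 20x³ + 36x² − 36x. Remainder: −2x³ − 10x² − 5x + 14.
Step 2: lead(−2x³ − 10x² − 5x + 14) ÷ lead(D) = −2x³ ÷ −2x³ = 1. Subtract (1)·D = −2x³ − 5x² − 9x + 9. Remainder: −5x² + 4x + 5.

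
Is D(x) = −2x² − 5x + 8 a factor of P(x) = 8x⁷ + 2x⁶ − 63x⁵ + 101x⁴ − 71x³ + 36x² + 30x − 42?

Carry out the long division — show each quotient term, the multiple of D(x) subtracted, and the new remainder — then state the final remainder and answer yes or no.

R(x) = 6, so D(x) is not a factor of P(x). no

Step 1: lead(8x⁷ + 2x⁶ − 63x⁵ + 101x⁴ − 71x³ + 36x² + 30x − 42) ÷ lead(D) = 8x⁷ ÷ −2x² = −4x⁵. Subtract (−4x⁵)·D = 8x⁷ + 20x⁶ − 32x⁵. Remainder: −18x⁶ − 31x⁵ + 101x⁴ − 71x³ + 36x² + 30x − 42.
Step 2: lead(−18x⁶ − 31x⁵ + 101x⁴ − 71x³ + 36x² + 30x − 42) ÷ lead(D) = −18x⁶ ÷ −2x² = 9x⁴. Subtract (9x⁴)·D = −18x⁶ − 45x⁵ + 72x⁴. Remainder: 14x⁵ + 29x⁴ − 71x³ + 36x² + 30x − 42.
Step 3: lead(14x⁵ + 29x⁴ − 71x³ + 36x² + 30x − 42) ÷ lead(D) = 14x⁵ ÷ −2x² = −7x³. Subtract (−7x³)·D = 14x⁵ + 35x⁴ − 56x³. Remainder: −6x⁴ − 15x³ + 36x² + 30x − 42.
Step 4: lead(−6x⁴ − 15x³ + 36x² + 30x − 42) ÷ lead(D) = −6x⁴ ÷ −2x² = 3x². Subtract (3x²)·D = −6x⁴ − 15x³ + 24x². Remainder: 12x² + 30x − 42.
Step 5: lead(12x² + 30x − 42) ÷ lead(D) = 12x² ÷ −2x² = −6. Subtract (−6)·D = 12x² + 30x − 48. Remainder: 6.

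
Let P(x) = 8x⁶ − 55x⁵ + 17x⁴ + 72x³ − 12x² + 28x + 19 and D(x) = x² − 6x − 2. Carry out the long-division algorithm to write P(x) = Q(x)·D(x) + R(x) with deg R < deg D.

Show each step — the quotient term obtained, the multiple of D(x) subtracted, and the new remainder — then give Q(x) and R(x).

Q(x) = 8x⁴ − 7x³ − 9x² + 4x − 6; R(x) = 7

Step 1: lead(8x⁶ − 55x⁵ + 17x⁴ + 72x³ − 12x² + 28x + 19) ÷ lead(D) = 8x⁶ ÷ x² = 8x⁴. Subtract (8x⁴)·D = 8x⁶ − 48x⁵ − 16x⁴. Remainder: −7x⁵ + 33x⁴ + 72x³ − 12x² + 28x + 19.
Step 2: lead(−7x⁵ + 33x⁴ + 72x³ − 12x² + 28x + 19) ÷ lead(D) = −7x⁵ ÷ x² = −7x³. Subtract (−7x³)·D = −7x⁵ + 42x⁴ + 14x³. Remainder: −9x⁴ + 58x³ − 12x² + 28x + 19.
Step 3: lead(−9x⁴ + 58x³ − 12x² + 28x + 19) ÷ lead(D) = −9x⁴ ÷ x² = −9x². Subtract (−9x²)·D = −9x⁴ + 54x³ + 18x². Remainder: 4x³ − 30x² + 28x + 19.
Step 4: lead(4x³ − 30x² + 28x + 19) ÷ lead(D) = 4x³ ÷ x² = 4x. Subtract (4x)·D = 4x³ − 24x² − 8x. Remainder: −6x² + 36x + 19.
Step 5: lead(−6x² + 36x + 19) ÷ lead(D) = −6x² ÷ x² = −6. Subtract (−6)·D = −6x² + 36x + 12. Remainder: 7.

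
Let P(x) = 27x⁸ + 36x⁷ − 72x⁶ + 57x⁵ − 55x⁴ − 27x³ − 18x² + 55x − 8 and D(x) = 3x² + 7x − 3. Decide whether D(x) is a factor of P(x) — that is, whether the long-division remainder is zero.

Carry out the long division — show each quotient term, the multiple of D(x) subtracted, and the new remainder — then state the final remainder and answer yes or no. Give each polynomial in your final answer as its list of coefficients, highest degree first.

R = [2, 7], so D(x) is not a factor of P(x). no

Step 1: lead(27x⁸ + 36x⁷ − 72x⁶ + 57x⁵ − 55x⁴ − 27x³ − 18x² + 55x − 8) ÷ lead(D) = 27x⁸ ÷ 3x² = 9x⁶. Subtract (9x⁶)·D = 27x⁸ + 63x⁷ − 27x⁶. Remainder: −27x⁷ − 45x⁶ + 57x⁵ − 55x⁴ − 27x³ − 18x² + 55x − 8.
Step 2: lead(−27x⁷ − 45x⁶ + 57x⁵ − 55x⁴ − 27x³ − 18x² + 55x − 8) ÷ lead(D) = −27x⁷ ÷ 3x² = −9x⁵. Subtract (−9x⁵)·D = −27x⁷ − 63x⁶ + 27x⁵. Remainder: 18x⁶ + 30x⁵ − 55x⁴ − 27x³ − 18x² + 55x − 8.
Step 3: lead(18x⁶ + 30x⁵ − 55x⁴ − 27x³ − 18x² + 55x − 8) ÷ lead(D) = 18x⁶ ÷ 3x² = 6x⁴. Subtract (6x⁴)·D = 18x⁶ + 42x⁵ − 18x⁴. Remainder: −12x⁵ − 37x⁴ − 27x³ − 18x² + 55x − 8.
Step 4: lead(−12x⁵ − 37x⁴ − 27x³ − 18x² + 55x − 8) ÷ lead(D) = −12x⁵ ÷ 3x² = −4x³. Subtract (−4x³)·D = −12x⁵ − 28x⁴ + 12x³. Remainder: −9x⁴ − 39x³ − 18x² + 55x − 8.
Step 5: lead(−9x⁴ − 39x³ − 18x² + 55x − 8) ÷ lead(D) = −9x⁴ ÷ 3x² = −3x². Subtract (−3x²)·D = −9x⁴ − 21x³ + 9x². Remainder: −18x³ − 27x² + 55x − 8.
Step 6: lead(−18x³ − 27x² + 55x − 8) ÷ lead(D) = −18x³ ÷ 3x² = −6x. Subtract (−6x)·D = −18x³ − 42x² + 18x. Remainder: 15x² + 37x − 8.
Step 7: lead(15x² + 37x − 8) ÷ lead(D) = 15x² ÷ 3x² = 5. Subtract (5)·D = 15x² + 35x − 15. Remainder: 2x + 7.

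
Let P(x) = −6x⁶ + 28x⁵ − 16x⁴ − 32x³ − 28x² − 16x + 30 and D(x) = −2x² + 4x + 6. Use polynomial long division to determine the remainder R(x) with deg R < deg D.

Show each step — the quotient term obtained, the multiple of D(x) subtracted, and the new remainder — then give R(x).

Step 1: lead(−6x⁶ + 28x⁵ − 16x⁴ − 32x³ − 28x² − 16x + 30) ÷ lead(D) = −6x⁶ ÷ −2x² = 3x⁴. Subtract (3x⁴)·D = −6x⁶ + 12x⁵ + 18x⁴. Remainder: 16x⁵ − 34x⁴ − 32x³ − 28x² − 16x + 30.
Step 2: lead(16x⁵ − 34x⁴ − 32x³ − 28x² − 16x + 30) ÷ lead(D) = 16x⁵ ÷ −2x² = −8x³. Subtract (−8x³)·D = 16x⁵ − 32x⁴ − 48x³. Remainder: −2x⁴ + 16x³ − 28x² − 16x + 30.
Step 3: lead(−2x⁴ + 16x³ − 28x² − 16x + 30) ÷ lead(D) = −2x⁴ ÷ −2x² = x². Subtract (x²)·D = −2x⁴ + 4x³ + 6x². Remainder: 12x³ − 34x² − 16x + 30.
Step 4: lead(12x³ − 34x² − 16x + 30) ÷ lead(D) = 12x³ ÷ −2x² = −6x. Subtract (−6x)·D = 12x³ − 24x² − 36x. Remainder: −10x² + 20x + 30.
Step 5: lead(−10x² + 20x + 30) ÷ lead(D) = −10x² ÷ −2x² = 5. Subtract (5)·D = −10x² + 20x + 30. Remainder: 0.

R(x) = 0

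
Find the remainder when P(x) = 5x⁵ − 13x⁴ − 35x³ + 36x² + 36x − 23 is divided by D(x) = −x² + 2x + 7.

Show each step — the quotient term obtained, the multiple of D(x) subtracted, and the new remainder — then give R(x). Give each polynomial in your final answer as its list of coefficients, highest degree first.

R = [-2]

Step 1: lead(5x⁵ − 13x⁴ − 35x³ + 36x² + 36x − 23) ÷ lead(D) = 5x⁵ ÷ −x² = −5x³. Subtract (−5x³)·D = 5x⁵ − 10x⁴ − 35x³. Remainder: −3x⁴ + 36x² + 36x − 23.
Step 2: lead(−3x⁴ + 36x² + 36x − 23) ÷ lead(D) = −3x⁴ ÷ −x² = 3x². Subtract (3x²)·D = −3x⁴ + 6x³ + 21x². Remainder: −6x³ + 15x² + 36x − 23.
Step 3: lead(−6x³ + 15x² + 36x − 23) ÷ lead(D) = −6x³ ÷ −x² = 6x. Subtract (6x)·D = −6x³ + 12x² + 42x. Remainder: 3x² − 6x − 23.
Step 4: lead(3x² − 6x − 23) ÷ lead(D) = 3x² ÷ −x² = −3. Subtract (−3)·D = 3x² − 6x − 21. Remainder: −2.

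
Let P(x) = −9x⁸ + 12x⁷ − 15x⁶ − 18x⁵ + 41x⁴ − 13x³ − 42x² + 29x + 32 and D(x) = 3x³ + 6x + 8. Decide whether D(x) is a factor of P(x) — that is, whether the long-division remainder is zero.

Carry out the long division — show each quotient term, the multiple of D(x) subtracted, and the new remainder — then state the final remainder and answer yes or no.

R(x) = −9x − 8, so D(x) is not a factor of P(x). no

Step 1: lead(−9x⁸ + 12x⁷ − 15x⁶ − 18x⁵ + 41x⁴ − 13x³ − 42x² + 29x + 32) ÷ lead(D) = −9x⁸ ÷ 3x³ = −3x⁵. Subtract (−3x⁵)·D = −9x⁸ − 18x⁶ − 24x⁵. Remainder: 12x⁷ + 3x⁶ + 6x⁵ + 41x⁴ − 13x³ − 42x² + 29x + 32.
Step 2: lead(12x⁷ + 3x⁶ + 6x⁵ + 41x⁴ − 13x³ − 42x² + 29x + 32) ÷ lead(D) = 12x⁷ ÷ 3x³ = 4x⁴. Subtract (4x⁴)·D = 12x⁷ + 24x⁵ + 32x⁴. Remainder: 3x⁶ − 18x⁵ + 9x⁴ − 13x³ − 42x² + 29x + 32.
Step 3: lead(3x⁶ − 18x⁵ + 9x⁴ − 13x³ − 42x² + 29x + 32) ÷ lead(D) = 3x⁶ ÷ 3x³ = x³. Subtract (x³)·D = 3x⁶ + 6x⁴ + 8x³. Remainder: −18x⁵ + 3x⁴ − 21x³ − 42x² + 29x + 32.
Step 4: lead(−18x⁵ + 3x⁴ − 21x³ − 42x² + 29x + 32) ÷ lead(D) = −18x⁵ ÷ 3x³ = −6x². Subtract (−6x²)·D = −18x⁵ − 36x³ − 48x². Remainder: 3x⁴ + 15x³ + 6x² + 29x + 32.
Step 5: lead(3x⁴ + 15x³ + 6x² + 29x + 32) ÷ lead(D) = 3x⁴ ÷ 3x³ = x. Subtract (x)·D = 3x⁴ + 6x² + 8x. Remainder: 15x³ + 21x + 32.
Step 6: lead(15x³ + 21x + 32) ÷ lead(D) = 15x³ ÷ 3x³ = 5. Subtract (5)·D = 15x³ + 30x + 40. Remainder: −9x − 8.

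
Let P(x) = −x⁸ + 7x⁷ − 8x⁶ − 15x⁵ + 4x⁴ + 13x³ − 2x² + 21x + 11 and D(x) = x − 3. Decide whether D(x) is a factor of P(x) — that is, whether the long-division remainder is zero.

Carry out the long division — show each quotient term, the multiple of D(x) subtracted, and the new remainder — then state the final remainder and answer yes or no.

Step 1: lead(−x⁸ + 7x⁷ − 8x⁶ − 15x⁵ + 4x⁴ + 13x³ − 2x² + 21x + 11) ÷ lead(D) = −x⁸ ÷ x = −x⁷. Subtract (−x⁷)·D = −x⁸ + 3x⁷. Remainder: 4x⁷ − 8x⁶ − 15x⁵ + 4x⁴ + 13x³ − 2x² + 21x + 11.
Step 2: lead(4x⁷ − 8x⁶ − 15x⁵ + 4x⁴ + 13x³ − 2x² + 21x + 11) ÷ lead(D) = 4x⁷ ÷ x = 4x⁶. Subtract (4x⁶)·D = 4x⁷ − 12x⁶. Remainder: 4x⁶ − 15x⁵ + 4x⁴ + 13x³ − 2x² + 21x + 11.
Step 3: lead(4x⁶ − 15x⁵ + 4x⁴ + 13x³ − 2x² + 21x + 11) ÷ lead(D) = 4x⁶ ÷ x = 4x⁵. Subtract (4x⁵)·D = 4x⁶ − 12x⁵. Remainder: −3x⁵ + 4x⁴ + 13x³ − 2x² + 21x + 11.
Step 4: lead(−3x⁵ + 4x⁴ + 13x³ − 2x² + 21x + 11) ÷ lead(D) = −3x⁵ ÷ x = −3x⁴. Subtract (−3x⁴)·D = −3x⁵ + 9x⁴. Remainder: −5x⁴ + 13x³ − 2x² + 21x + 11.
Step 5: lead(−5x⁴ + 13x³ − 2x² + 21x + 11) ÷ lead(D) = −5x⁴ ÷ x = −5x³. Subtract (−5x³)·D = −5x⁴ + 15x³. Remainder: −2x³ − 2x² + 21x + 11.
Step 6: lead(−2x³ − 2x² + 21x + 11) ÷ lead(D) = −2x³ ÷ x = −2x². Subtract (−2x²)·D = −2x³ + 6x². Remainder: −8x² + 21x + 11.
Step 7: lead(−8x² + 21x + 11) ÷ lead(D) = −8x² ÷ x = −8x. Subtract (−8x)·D = −8x² + 24x. Remainder: −3x + 11.
Step 8: lead(−3x + 11) ÷ lead(D) = −3x ÷ x = −3. Subtract (−3)·D = −3x + 9. Remainder: 2.

R(x) = 2, so D(x) is not a factor of P(x). no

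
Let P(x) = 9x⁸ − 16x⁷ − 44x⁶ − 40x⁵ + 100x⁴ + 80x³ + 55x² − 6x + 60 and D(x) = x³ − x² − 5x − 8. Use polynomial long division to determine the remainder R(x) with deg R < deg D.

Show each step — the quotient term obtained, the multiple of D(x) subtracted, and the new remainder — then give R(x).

R(x) = −6x − 4

Step 1: lead(9x⁸ − 16x⁷ − 44x⁶ − 40x⁵ + 100x⁴ + 80x³ + 55x² − 6x + 60) ÷ lead(D) = 9x⁸ ÷ x³ = 9x⁵. Subtract (9x⁵)·D = 9x⁸ − 9x⁷ − 45x⁶ − 72x⁵. Remainder: −7x⁷ + x⁶ + 32x⁵ + 100x⁴ + 80x³ + 55x² − 6x + 60.
Step 2: lead(−7x⁷ + x⁶ + 32x⁵ + 100x⁴ + 80x³ + 55x² − 6x + 60) ÷ lead(D) = −7x⁷ ÷ x³ = −7x⁴. Subtract (−7x⁴)·D = −7x⁷ + 7x⁶ + 35x⁵ + 56x⁴. Remainder: −6x⁶ − 3x⁵ + 44x⁴ + 80x³ + 55x² − 6x + 60.
Step 3: lead(−6x⁶ − 3x⁵ + 44x⁴ + 80x³ + 55x² − 6x + 60) ÷ lead(D) = −6x⁶ ÷ x³ = −6x³. Subtract (−6x³)·D = −6x⁶ + 6x⁵ + 30x⁴ + 48x³. Remainder: −9x⁵ + 14x⁴ + 32x³ + 55x² − 6x + 60.
Step 4: lead(−9x⁵ + 14x⁴ + 32x³ + 55x² − 6x + 60) ÷ lead(D) = −9x⁵ ÷ x³ = −9x². Subtract (−9x²)·D = −9x⁵ + 9x⁴ + 45x³ + 72x². Remainder: 5x⁴ − 13x³ − 17x² − 6x + 60.
Step 5: lead(5x⁴ − 13x³ − 17x² − 6x + 60) ÷ lead(D) = 5x⁴ ÷ x³ = 5x. Subtract (5x)·D = 5x⁴ − 5x³ − 25x² − 40x. Remainder: −8x³ + 8x² + 34x + 60.
Step 6: lead(−8x³ + 8x² + 34x + 60) ÷ lead(D) = −8x³ ÷ x³ = −8. Subtract (−8)·D = −8x³ + 8x² + 40x + 64. Remainder: −6x − 4.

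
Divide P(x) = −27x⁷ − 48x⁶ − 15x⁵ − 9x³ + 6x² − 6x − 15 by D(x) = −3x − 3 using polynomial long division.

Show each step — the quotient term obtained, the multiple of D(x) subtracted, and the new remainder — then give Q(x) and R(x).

Step 1: lead(−27x⁷ − 48x⁶ − 15x⁵ − 9x³ + 6x² − 6x − 15) ÷ lead(D) = −27x⁷ ÷ −3x = 9x⁶. Subtract (9x⁶)·D = −27x⁷ − 27x⁶. Remainder: −21x⁶ − 15x⁵ − 9x³ + 6x² − 6x − 15.
Step 2: lead(−21x⁶ − 15x⁵ − 9x³ + 6x² − 6x − 15) ÷ lead(D) = −21x⁶ ÷ −3x = 7x⁵. Subtract (7x⁵)·D = −21x⁶ − 21x⁵. Remainder: 6x⁵ − 9x³ + 6x² − 6x − 15.
Step 3: lead(6x⁵ − 9x³ + 6x² − 6x − 15) ÷ lead(D) = 6x⁵ ÷ −3x = −2x⁴. Subtract (−2x⁴)·D = 6x⁵ + 6x⁴. Remainder: −6x⁴ − 9x³ + 6x² − 6x − 15.
Step 4: lead(−6x⁴ − 9x³ + 6x² − 6x − 15) ÷ lead(D) = −6x⁴ ÷ −3x = 2x³. Subtract (2x³)·D = −6x⁴ − 6x³. Remainder: −3x³ + 6x² − 6x − 15.
Step 5: lead(−3x³ + 6x² − 6x − 15) ÷ lead(D) = −3x³ ÷ −3x = x². Subtract (x²)·D = −3x³ − 3x². Remainder: 9x² − 6x − 15.
Step 6: lead(9x² − 6x − 15) ÷ lead(D) = 9x² ÷ −3x = −3x. Subtract (−3x)·D = 9x² + 9x. Remainder: −15x − 15.
Step 7: lead(−15x − 15) ÷ lead(D) = −15x ÷ −3x = 5. Subtract (5)·D = −15x − 15. Remainder: 0.

Q(x) = 9x⁶ + 7x⁵ − 2x⁴ + 2x³ + x² − 3x + 5; R(x) = 0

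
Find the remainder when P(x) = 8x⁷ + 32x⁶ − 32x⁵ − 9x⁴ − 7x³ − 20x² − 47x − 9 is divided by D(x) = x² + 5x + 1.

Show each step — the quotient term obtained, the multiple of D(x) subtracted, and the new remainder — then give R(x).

Step 1: lead(8x⁷ + 32x⁶ − 32x⁵ − 9x⁴ − 7x³ − 20x² − 47x − 9) ÷ lead(D) = 8x⁷ ÷ x² = 8x⁵. Subtract (8x⁵)·D = 8x⁷ + 40x⁶ + 8x⁵. Remainder: −8x⁶ − 40x⁵ − 9x⁴ − 7x³ − 20x² − 47x − 9.
Step 2: lead(−8x⁶ − 40x⁵ − 9x⁴ − 7x³ − 20x² − 47x − 9) ÷ lead(D) = −8x⁶ ÷ x² = −8x⁴. Subtract (−8x⁴)·D = −8x⁶ − 40x⁵ − 8x⁴. Remainder: −x⁴ − 7x³ − 20x² − 47x − 9.
Step 3: lead(−x⁴ − 7x³ − 20x² − 47x − 9) ÷ lead(D) = −x⁴ ÷ x² = −x². Subtract (−x²)·D = −x⁴ − 5x³ − x². Remainder: −2x³ − 19x² − 47x − 9.
Step 4: lead(−2x³ − 19x² − 47x − 9) ÷ lead(D) = −2x³ ÷ x² = −2x. Subtract (−2x)·D = −2x³ − 10x² − 2x. Remainder: −9x² − 45x − 9.
Step 5: lead(−9x² − 45x − 9) ÷ lead(D) = −9x² ÷ x² = −9. Subtract (−9)·D = −9x² − 45x − 9. Remainder: 0.

R(x) = 0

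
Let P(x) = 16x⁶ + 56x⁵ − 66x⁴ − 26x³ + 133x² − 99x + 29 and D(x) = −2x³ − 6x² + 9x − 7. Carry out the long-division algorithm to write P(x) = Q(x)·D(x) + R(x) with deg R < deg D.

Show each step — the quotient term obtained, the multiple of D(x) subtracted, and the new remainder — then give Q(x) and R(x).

Step 1: lead(16x⁶ + 56x⁵ − 66x⁴ − 26x³ + 133x² − 99x + 29) ÷ lead(D) = 16x⁶ ÷ −2x³ = −8x³. Subtract (−8x³)·D = 16x⁶ + 48x⁵ − 72x⁴ + 56x³. Remainder: 8x⁵ + 6x⁴ − 82x³ + 133x² − 99x + 29.
Step 2: lead(8x⁵ + 6x⁴ − 82x³ + 133x² − 99x + 29) ÷ lead(D) = 8x⁵ ÷ −2x³ = −4x². Subtract (−4x²)·D = 8x⁵ + 24x⁴ − 36x³ + 28x². Remainder: −18x⁴ − 46x³ + 105x² − 99x + 29.
Step 3: lead(−18x⁴ − 46x³ + 105x² − 99x + 29) ÷ lead(D) = −18x⁴ ÷ −2x³ = 9x. Subtract (9x)·D = −18x⁴ − 54x³ + 81x² − 63x. Remainder: 8x³ + 24x² − 36x + 29.
Step 4: lead(8x³ + 24x² − 36x + 29) ÷ lead(D) = 8x³ ÷ −2x³ = −4. Subtract (−4)·D = 8x³ + 24x² − 36x + 28. Remainder: 1.

Q(x) = −8x³ − 4x² + 9x − 4; R(x) = 1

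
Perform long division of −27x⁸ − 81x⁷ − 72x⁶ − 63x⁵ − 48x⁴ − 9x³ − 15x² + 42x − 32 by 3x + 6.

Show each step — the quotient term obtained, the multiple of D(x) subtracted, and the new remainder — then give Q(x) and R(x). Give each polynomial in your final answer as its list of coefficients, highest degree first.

Step 1: lead(−27x⁸ − 81x⁷ − 72x⁶ − 63x⁵ − 48x⁴ − 9x³ − 15x² + 42x − 32) ÷ lead(D) = −27x⁸ ÷ 3x = −9x⁷. Subtract (−9x⁷)·D = −27x⁸ − 54x⁷. Remainder: −27x⁷ − 72x⁶ − 63x⁵ − 48x⁴ − 9x³ − 15x² + 42x − 32.
Step 2: lead(−27x⁷ − 72x⁶ − 63x⁵ − 48x⁴ − 9x³ − 15x² + 42x − 32) ÷ lead(D) = −27x⁷ ÷ 3x = −9x⁶. Subtract (−9x⁶)·D = −27x⁷ − 54x⁶. Remainder: −18x⁶ − 63x⁵ − 48x⁴ − 9x³ − 15x² + 42x − 32.
Step 3: lead(−18x⁶ − 63x⁵ − 48x⁴ − 9x³ − 15x² + 42x − 32) ÷ lead(D) = −18x⁶ ÷ 3x = −6x⁵. Subtract (−6x⁵)·D = −18x⁶ − 36x⁵. Remainder: −27x⁵ − 48x⁴ − 9x³ − 15x² + 42x − 32.
Step 4: lead(−27x⁵ − 48x⁴ − 9x³ − 15x² + 42x − 32) ÷ lead(D) = −27x⁵ ÷ 3x = −9x⁴. Subtract (−9x⁴)·D = −27x⁵ − 54x⁴. Remainder: 6x⁴ − 9x³ − 15x² + 42x − 32.
Step 5: lead(6x⁴ − 9x³ − 15x² + 42x − 32) ÷ lead(D) = 6x⁴ ÷ 3x = 2x³. Subtract (2x³)·D = 6x⁴ + 12x³. Remainder: −21x³ − 15x² + 42x − 32.
Step 6: lead(−21x³ − 15x² + 42x − 32) ÷ lead(D) = −21x³ ÷ 3x = −7x². Subtract (−7x²)·D = −21x³ − 42x². Remainder: 27x² + 42x − 32.
Step 7: lead(27x² + 42x − 32) ÷ lead(D) = 27x² ÷ 3x = 9x. Subtract (9x)·D = 27x² + 54x. Remainder: −12x − 32.
Step 8: lead(−12x − 32) ÷ lead(D) = −12x ÷ 3x = −4. Subtract (−4)·D = −12x − 24. Remainder: −8.

Q = [-9, -9, -6, -9, 2, -7, 9, -4]; R = [-8]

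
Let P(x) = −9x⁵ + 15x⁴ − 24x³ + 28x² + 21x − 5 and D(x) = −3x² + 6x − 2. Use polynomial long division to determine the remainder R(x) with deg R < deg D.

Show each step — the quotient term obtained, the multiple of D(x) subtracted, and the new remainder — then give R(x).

Step 1: lead(−9x⁵ + 15x⁴ − 24x³ + 28x² + 21x − 5) ÷ lead(D) = −9x⁵ ÷ −3x² = 3x³. Subtract (3x³)·D = −9x⁵ + 18x⁴ − 6x³. Remainder: −3x⁴ − 18x³ + 28x² + 21x − 5.
Step 2: lead(−3x⁴ − 18x³ + 28x² + 21x − 5) ÷ lead(D) = −3x⁴ ÷ −3x² = x². Subtract (x²)·D = −3x⁴ + 6x³ − 2x². Remainder: −24x³ + 30x² + 21x − 5.
Step 3: lead(−24x³ + 30x² + 21x − 5) ÷ lead(D) = −24x³ ÷ −3x² = 8x. Subtract (8x)·D = −24x³ + 48x² − 16x. Remainder: −18x² + 37x − 5.
Step 4: lead(−18x² + 37x − 5) ÷ lead(D) = −18x² ÷ −3x² = 6. Subtract (6)·D = −18x² + 36x − 12. Remainder: x + 7.

R(x) = x + 7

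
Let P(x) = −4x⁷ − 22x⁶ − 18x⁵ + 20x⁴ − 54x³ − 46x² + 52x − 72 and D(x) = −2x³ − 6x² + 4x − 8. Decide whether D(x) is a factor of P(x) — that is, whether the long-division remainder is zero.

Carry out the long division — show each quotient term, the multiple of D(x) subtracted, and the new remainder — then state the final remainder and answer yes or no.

R(x) = 0, so D(x) is a factor of P(x). yes

Step 1: lead(−4x⁷ − 22x⁶ − 18x⁵ + 20x⁴ − 54x³ − 46x² + 52x − 72) ÷ lead(D) = −4x⁷ ÷ −2x³ = 2x⁴. Subtract (2x⁴)·D = −4x⁷ − 12x⁶ + 8x⁵ − 16x⁴. Remainder: −10x⁶ − 26x⁵ + 36x⁴ − 54x³ − 46x² + 52x − 72.
Step 2: lead(−10x⁶ − 26x⁵ + 36x⁴ − 54x³ − 46x² + 52x − 72) ÷ lead(D) = −10x⁶ ÷ −2x³ = 5x³. Subtract (5x³)·D = −10x⁶ − 30x⁵ + 20x⁴ − 40x³. Remainder: 4x⁵ + 16x⁴ − 14x³ − 46x² + 52x − 72.
Step 3: lead(4x⁵ + 16x⁴ − 14x³ − 46x² + 52x − 72) ÷ lead(D) = 4x⁵ ÷ −2x³ = −2x². Subtract (−2x²)·D = 4x⁵ + 12x⁴ − 8x³ + 16x². Remainder: 4x⁴ − 6x³ − 62x² + 52x − 72.
Step 4: lead(4x⁴ − 6x³ − 62x² + 52x − 72) ÷ lead(D) = 4x⁴ ÷ −2x³ = −2x. Subtract (−2x)·D = 4x⁴ + 12x³ − 8x² + 16x. Remainder: −18x³ − 54x² + 36x − 72.
Step 5: lead(−18x³ − 54x² + 36x − 72) ÷ lead(D) = −18x³ ÷ −2x³ = 9. Subtract (9)·D = −18x³ − 54x² + 36x − 72. Remainder: 0.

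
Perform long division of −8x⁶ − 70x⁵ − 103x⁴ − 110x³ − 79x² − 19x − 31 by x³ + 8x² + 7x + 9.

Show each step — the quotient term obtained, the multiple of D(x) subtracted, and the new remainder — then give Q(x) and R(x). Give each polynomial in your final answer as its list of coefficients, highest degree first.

Q = [-8, -6, 1, -4]; R = [5]

Step 1: lead(−8x⁶ − 70x⁵ − 103x⁴ − 110x³ − 79x² − 19x − 31) ÷ lead(D) = −8x⁶ ÷ x³ = −8x³. Subtract (−8x³)·D = −8x⁶ − 64x⁵ − 56x⁴ − 72x³. Remainder: −6x⁵ − 47x⁴ − 38x³ − 79x² − 19x − 31.
Step 2: lead(−6x⁵ − 47x⁴ − 38x³ − 79x² − 19x − 31) ÷ lead(D) = −6x⁵ ÷ x³ = −6x². Subtract (−6x²)·D = −6x⁵ − 48x⁴ − 42x³ − 54x². Remainder: x⁴ + 4x³ − 25x² − 19x − 31.
Step 3: lead(x⁴ + 4x³ − 25x² − 19x − 31) ÷ lead(D) = x⁴ ÷ x³ = x. Subtract (x)·D = x⁴ + 8x³ + 7x² + 9x. Remainder: −4x³ − 32x² − 28x − 31.
Step 4: lead(−4x³ − 32x² − 28x − 31) ÷ lead(D) = −4x³ ÷ x³ = −4. Subtract (−4)·D = −4x³ − 32x² − 28x − 36. Remainder: 5.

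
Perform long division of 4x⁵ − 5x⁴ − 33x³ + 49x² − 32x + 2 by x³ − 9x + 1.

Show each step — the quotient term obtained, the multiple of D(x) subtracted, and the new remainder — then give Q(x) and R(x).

Step 1: lead(4x⁵ − 5x⁴ − 33x³ + 49x² − 32x + 2) ÷ lead(D) = 4x⁵ ÷ x³ = 4x². Subtract (4x²)·D = 4x⁵ − 36x³ + 4x². Remainder: −5x⁴ + 3x³ + 45x² − 32x + 2.
Step 2: lead(−5x⁴ + 3x³ + 45x² − 32x + 2) ÷ lead(D) = −5x⁴ ÷ x³ = −5x. Subtract (−5x)·D = −5x⁴ + 45x² − 5x. Remainder: 3x³ − 27x + 2.
Step 3: lead(3x³ − 27x + 2) ÷ lead(D) = 3x³ ÷ x³ = 3. Subtract (3)·D = 3x³ − 27x + 3. Remainder: −1.

Q(x) = 4x² − 5x + 3; R(x) = −1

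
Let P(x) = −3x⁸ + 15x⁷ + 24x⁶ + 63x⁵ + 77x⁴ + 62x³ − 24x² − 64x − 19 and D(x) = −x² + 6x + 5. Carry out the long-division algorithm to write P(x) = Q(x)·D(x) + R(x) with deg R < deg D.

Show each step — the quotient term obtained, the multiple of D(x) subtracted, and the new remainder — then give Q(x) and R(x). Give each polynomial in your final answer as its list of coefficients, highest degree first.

Step 1: lead(−3x⁸ + 15x⁷ + 24x⁶ + 63x⁵ + 77x⁴ + 62x³ − 24x² − 64x − 19) ÷ lead(D) = −3x⁸ ÷ −x² = 3x⁶. Subtract (3x⁶)·D = −3x⁸ + 18x⁷ + 15x⁶. Remainder: −3x⁷ + 9x⁶ + 63x⁵ + 77x⁴ + 62x³ − 24x² − 64x − 19.
Step 2: lead(−3x⁷ + 9x⁶ + 63x⁵ + 77x⁴ + 62x³ − 24x² − 64x − 19) ÷ lead(D) = −3x⁷ ÷ −x² = 3x⁵. Subtract (3x⁵)·D = −3x⁷ + 18x⁶ + 15x⁵. Remainder: −9x⁶ + 48x⁵ + 77x⁴ + 62x³ − 24x² − 64x − 19.
Step 3: lead(−9x⁶ + 48x⁵ + 77x⁴ + 62x³ − 24x² − 64x − 19) ÷ lead(D) = −9x⁶ ÷ −x² = 9x⁴. Subtract (9x⁴)·D = −9x⁶ + 54x⁵ + 45x⁴. Remainder: −6x⁵ + 32x⁴ + 62x³ − 24x² − 64x − 19.
Step 4: lead(−6x⁵ + 32x⁴ + 62x³ − 24x² − 64x − 19) ÷ lead(D) = −6x⁵ ÷ −x² = 6x³. Subtract (6x³)·D = −6x⁵ + 36x⁴ + 30x³. Remainder: −4x⁴ + 32x³ − 24x² − 64x − 19.
Step 5: lead(−4x⁴ + 32x³ − 24x² − 64x − 19) ÷ lead(D) = −4x⁴ ÷ −x² = 4x². Subtract (4x²)·D = −4x⁴ + 24x³ + 20x². Remainder: 8x³ − 44x² − 64x − 19.
Step 6: lead(8x³ − 44x² − 64x − 19) ÷ lead(D) = 8x³ ÷ −x² = −8x. Subtract (−8x)·D = 8x³ − 48x² − 40x. Remainder: 4x² − 24x − 19.
Step 7: lead(4x² − 24x − 19) ÷ lead(D) = 4x² ÷ −x² = −4. Subtract (−4)·D = 4x² − 24x − 20. Remainder: 1.

Q = [3, 3, 9, 6, 4, -8, -4]; R = [1]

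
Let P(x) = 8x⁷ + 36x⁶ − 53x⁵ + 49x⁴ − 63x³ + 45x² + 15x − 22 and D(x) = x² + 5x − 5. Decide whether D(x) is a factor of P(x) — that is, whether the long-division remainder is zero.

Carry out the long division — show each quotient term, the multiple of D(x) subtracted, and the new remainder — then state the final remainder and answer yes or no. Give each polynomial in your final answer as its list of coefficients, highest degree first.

Step 1: lead(8x⁷ + 36x⁶ − 53x⁵ + 49x⁴ − 63x³ + 45x² + 15x − 22) ÷ lead(D) = 8x⁷ ÷ x² = 8x⁵. Subtract (8x⁵)·D = 8x⁷ + 40x⁶ − 40x⁵. Remainder: −4x⁶ − 13x⁵ + 49x⁴ − 63x³ + 45x² + 15x − 22.
Step 2: lead(−4x⁶ − 13x⁵ + 49x⁴ − 63x³ + 45x² + 15x − 22) ÷ lead(D) = −4x⁶ ÷ x² = −4x⁴. Subtract (−4x⁴)·D = −4x⁶ − 20x⁵ + 20x⁴. Remainder: 7x⁵ + 29x⁴ − 63x³ + 45x² + 15x − 22.
Step 3: lead(7x⁵ + 29x⁴ − 63x³ + 45x² + 15x − 22) ÷ lead(D) = 7x⁵ ÷ x² = 7x³. Subtract (7x³)·D = 7x⁵ + 35x⁴ − 35x³. Remainder: −6x⁴ − 28x³ + 45x² + 15x − 22.
Step 4: lead(−6x⁴ − 28x³ + 45x² + 15x − 22) ÷ lead(D) = −6x⁴ ÷ x² = −6x². Subtract (−6x²)·D = −6x⁴ − 30x³ + 30x². Remainder: 2x³ + 15x² + 15x − 22.
Step 5: lead(2x³ + 15x² + 15x − 22) ÷ lead(D) = 2x³ ÷ x² = 2x. Subtract (2x)·D = 2x³ + 10x² − 10x. Remainder: 5x² + 25x − 22.
Step 6: lead(5x² + 25x − 22) ÷ lead(D) = 5x² ÷ x² = 5. Subtract (5)·D = 5x² + 25x − 25. Remainder: 3.

R = [3], so D(x) is not a factor of P(x). no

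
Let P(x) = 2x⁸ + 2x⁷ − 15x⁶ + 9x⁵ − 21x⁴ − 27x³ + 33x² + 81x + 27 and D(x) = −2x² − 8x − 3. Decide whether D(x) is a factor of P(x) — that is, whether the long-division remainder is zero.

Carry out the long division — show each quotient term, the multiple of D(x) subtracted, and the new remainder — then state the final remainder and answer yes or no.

R(x) = 0, so D(x) is a factor of P(x). yes

Step 1: lead(2x⁸ + 2x⁷ − 15x⁶ + 9x⁵ − 21x⁴ − 27x³ + 33x² + 81x + 27) ÷ lead(D) = 2x⁸ ÷ −2x² = −x⁶. Subtract (−x⁶)·D = 2x⁸ + 8x⁷ + 3x⁶. Remainder: −6x⁷ − 18x⁶ + 9x⁵ − 21x⁴ − 27x³ + 33x² + 81x + 27.
Step 2: lead(−6x⁷ − 18x⁶ + 9x⁵ − 21x⁴ − 27x³ + 33x² + 81x + 27) ÷ lead(D) = −6x⁷ ÷ −2x² = 3x⁵. Subtract (3x⁵)·D = −6x⁷ − 24x⁶ − 9x⁵. Remainder: 6x⁶ + 18x⁵ − 21x⁴ − 27x³ + 33x² + 81x + 27.
Step 3: lead(6x⁶ + 18x⁵ − 21x⁴ − 27x³ + 33x² + 81x + 27) ÷ lead(D) = 6x⁶ ÷ −2x² = −3x⁴. Subtract (−3x⁴)·D = 6x⁶ + 24x⁵ + 9x⁴. Remainder: −6x⁵ − 30x⁴ − 27x³ + 33x² + 81x + 27.
Step 4: lead(−6x⁵ − 30x⁴ − 27x³ + 33x² + 81x + 27) ÷ lead(D) = −6x⁵ ÷ −2x² = 3x³. Subtract (3x³)·D = −6x⁵ − 24x⁴ − 9x³. Remainder: −6x⁴ − 18x³ + 33x² + 81x + 27.
Step 5: lead(−6x⁴ − 18x³ + 33x² + 81x + 27) ÷ lead(D) = −6x⁴ ÷ −2x² = 3x². Subtract (3x²)·D = −6x⁴ − 24x³ − 9x². Remainder: 6x³ + 42x² + 81x + 27.
Step 6: lead(6x³ + 42x² + 81x + 27) ÷ lead(D) = 6x³ ÷ −2x² = −3x. Subtract (−3x)·D = 6x³ + 24x² + 9x. Remainder: 18x² + 72x + 27.
Step 7: lead(18x² + 72x + 27) ÷ lead(D) = 18x² ÷ −2x² = −9. Subtract (−9)·D = 18x² + 72x + 27. Remainder: 0.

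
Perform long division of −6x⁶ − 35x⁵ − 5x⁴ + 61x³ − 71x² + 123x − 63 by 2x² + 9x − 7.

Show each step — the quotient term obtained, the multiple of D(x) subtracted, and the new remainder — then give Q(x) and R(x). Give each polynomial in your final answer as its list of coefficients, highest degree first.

Q = [-3, -4, 5, -6, 9]; R = [0]

Step 1: lead(−6x⁶ − 35x⁵ − 5x⁴ + 61x³ − 71x² + 123x − 63) ÷ lead(D) = −6x⁶ ÷ 2x² = −3x⁴. Subtract (−3x⁴)·D = −6x⁶ − 27x⁵ + 21x⁴. Remainder: −8x⁵ − 26x⁴ + 61x³ − 71x² + 123x − 63.
Step 2: lead(−8x⁵ − 26x⁴ + 61x³ − 71x² + 123x − 63) ÷ lead(D) = −8x⁵ ÷ 2x² = −4x³. Subtract (−4x³)·D = −8x⁵ − 36x⁴ + 28x³. Remainder: 10x⁴ + 33x³ − 71x² + 123x − 63.
Step 3: lead(10x⁴ + 33x³ − 71x² + 123x − 63) ÷ lead(D) = 10x⁴ ÷ 2x² = 5x². Subtract (5x²)·D = 10x⁴ + 45x³ − 35x². Remainder: −12x³ − 36x² + 123x − 63.
Step 4: lead(−12x³ − 36x² + 123x − 63) ÷ lead(D) = −12x³ ÷ 2x² = −6x. Subtract (−6x)·D = −12x³ − 54x² + 42x. Remainder: 18x² + 81x − 63.
Step 5: lead(18x² + 81x − 63) ÷ lead(D) = 18x² ÷ 2x² = 9. Subtract (9)·D = 18x² + 81x − 63. Remainder: 0.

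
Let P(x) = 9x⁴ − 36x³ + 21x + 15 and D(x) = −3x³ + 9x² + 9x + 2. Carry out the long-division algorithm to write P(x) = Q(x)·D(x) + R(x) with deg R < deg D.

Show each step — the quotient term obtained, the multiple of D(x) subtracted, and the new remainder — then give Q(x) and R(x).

Q(x) = −3x + 3; R(x) = 9

Step 1: lead(9x⁴ − 36x³ + 21x + 15) ÷ lead(D) = 9x⁴ ÷ −3x³ = −3x. Subtract (−3x)·D = 9x⁴ − 27x³ − 27x² − 6x. Remainder: −9x³ + 27x² + 27x + 15.
Step 2: lead(−9x³ + 27x² + 27x + 15) ÷ lead(D) = −9x³ ÷ −3x³ = 3. Subtract (3)·D = −9x³ + 27x² + 27x + 6. Remainder: 9.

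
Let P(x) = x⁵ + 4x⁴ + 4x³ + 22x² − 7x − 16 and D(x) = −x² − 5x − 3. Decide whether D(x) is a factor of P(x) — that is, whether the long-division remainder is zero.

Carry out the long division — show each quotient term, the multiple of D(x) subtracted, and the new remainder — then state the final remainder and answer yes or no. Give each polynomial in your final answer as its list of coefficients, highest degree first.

Step 1: lead(x⁵ + 4x⁴ + 4x³ + 22x² − 7x − 16) ÷ lead(D) = x⁵ ÷ −x² = −x³. Subtract (−x³)·D = x⁵ + 5x⁴ + 3x³. Remainder: −x⁴ + x³ + 22x² − 7x − 16.
Step 2: lead(−x⁴ + x³ + 22x² − 7x − 16) ÷ lead(D) = −x⁴ ÷ −x² = x². Subtract (x²)·D = −x⁴ − 5x³ − 3x². Remainder: 6x³ + 25x² − 7x − 16.
Step 3: lead(6x³ + 25x² − 7x − 16) ÷ lead(D) = 6x³ ÷ −x² = −6x. Subtract (−6x)·D = 6x³ + 30x² + 18x. Remainder: −5x² − 25x − 16.
Step 4: lead(−5x² − 25x − 16) ÷ lead(D) = −5x² ÷ −x² = 5. Subtract (5)·D = −5x² − 25x − 15. Remainder: −1.

R = [-1], so D(x) is not a factor of P(x). no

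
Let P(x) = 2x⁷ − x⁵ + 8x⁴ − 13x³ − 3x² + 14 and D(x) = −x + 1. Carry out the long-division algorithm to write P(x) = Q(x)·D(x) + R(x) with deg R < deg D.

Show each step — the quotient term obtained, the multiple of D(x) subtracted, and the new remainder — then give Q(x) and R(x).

Q(x) = −2x⁶ − 2x⁵ − x⁴ − 9x³ + 4x² + 7x + 7; R(x) = 7

Step 1: lead(2x⁷ − x⁵ + 8x⁴ − 13x³ − 3x² + 14) ÷ lead(D) = 2x⁷ ÷ −x = −2x⁶. Subtract (−2x⁶)·D = 2x⁷ − 2x⁶. Remainder: 2x⁶ − x⁵ + 8x⁴ − 13x³ − 3x² + 14.
Step 2: lead(2x⁶ − x⁵ + 8x⁴ − 13x³ − 3x² + 14) ÷ lead(D) = 2x⁶ ÷ −x = −2x⁵. Subtract (−2x⁵)·D = 2x⁶ − 2x⁵. Remainder: x⁵ + 8x⁴ − 13x³ − 3x² + 14.
Step 3: lead(x⁵ + 8x⁴ − 13x³ − 3x² + 14) ÷ lead(D) = x⁵ ÷ −x = −x⁴. Subtract (−x⁴)·D = x⁵ − x⁴. Remainder: 9x⁴ − 13x³ − 3x² + 14.
Step 4: lead(9x⁴ − 13x³ − 3x² + 14) ÷ lead(D) = 9x⁴ ÷ −x = −9x³. Subtract (−9x³)·D = 9x⁴ − 9x³. Remainder: −4x³ − 3x² + 14.
Step 5: lead(−4x³ − 3x² + 14) ÷ lead(D) = −4x³ ÷ −x = 4x². Subtract (4x²)·D = −4x³ + 4x². Remainder: −7x² + 14.
Step 6: lead(−7x² + 14) ÷ lead(D) = −7x² ÷ −x = 7x. Subtract (7x)·D = −7x² + 7x. Remainder: −7x + 14.
Step 7: lead(−7x + 14) ÷ lead(D) = −7x ÷ −x = 7. Subtract (7)·D = −7x + 7. Remainder: 7.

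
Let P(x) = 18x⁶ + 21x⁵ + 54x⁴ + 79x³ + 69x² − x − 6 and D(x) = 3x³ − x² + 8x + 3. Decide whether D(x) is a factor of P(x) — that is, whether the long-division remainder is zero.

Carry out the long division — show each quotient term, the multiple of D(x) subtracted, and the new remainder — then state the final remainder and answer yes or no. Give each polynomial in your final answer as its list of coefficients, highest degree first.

Step 1: lead(18x⁶ + 21x⁵ + 54x⁴ + 79x³ + 69x² − x − 6) ÷ lead(D) = 18x⁶ ÷ 3x³ = 6x³. Subtract (6x³)·D = 18x⁶ − 6x⁵ + 48x⁴ + 18x³. Remainder: 27x⁵ + 6x⁴ + 61x³ + 69x² − x − 6.
Step 2: lead(27x⁵ + 6x⁴ + 61x³ + 69x² − x − 6) ÷ lead(D) = 27x⁵ ÷ 3x³ = 9x². Subtract (9x²)·D = 27x⁵ − 9x⁴ + 72x³ + 27x². Remainder: 15x⁴ − 11x³ + 42x² − x − 6.
Step 3: lead(15x⁴ − 11x³ + 42x² − x − 6) ÷ lead(D) = 15x⁴ ÷ 3x³ = 5x. Subtract (5x)·D = 15x⁴ − 5x³ + 40x² + 15x. Remainder: −6x³ + 2x² − 16x − 6.
Step 4: lead(−6x³ + 2x² − 16x − 6) ÷ lead(D) = −6x³ ÷ 3x³ = −2. Subtract (−2)·D = −6x³ + 2x² − 16x − 6. Remainder: 0.

R = [0], so D(x) is a factor of P(x). yes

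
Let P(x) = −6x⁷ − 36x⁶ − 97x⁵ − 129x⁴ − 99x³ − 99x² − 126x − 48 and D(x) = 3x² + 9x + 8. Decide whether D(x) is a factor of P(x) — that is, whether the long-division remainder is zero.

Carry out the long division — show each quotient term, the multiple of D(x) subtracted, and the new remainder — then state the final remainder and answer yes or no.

R(x) = 0, so D(x) is a factor of P(x). yes

Step 1: lead(−6x⁷ − 36x⁶ − 97x⁵ − 129x⁴ − 99x³ − 99x² − 126x − 48) ÷ lead(D) = −6x⁷ ÷ 3x² = −2x⁵. Subtract (−2x⁵)·D = −6x⁷ − 18x⁶ − 16x⁵. Remainder: −18x⁶ − 81x⁵ − 129x⁴ − 99x³ − 99x² − 126x − 48.
Step 2: lead(−18x⁶ − 81x⁵ − 129x⁴ − 99x³ − 99x² − 126x − 48) ÷ lead(D) = −18x⁶ ÷ 3x² = −6x⁴. Subtract (−6x⁴)·D = −18x⁶ − 54x⁵ − 48x⁴. Remainder: −27x⁵ − 81x⁴ − 99x³ − 99x² − 126x − 48.
Step 3: lead(−27x⁵ − 81x⁴ − 99x³ − 99x² − 126x − 48) ÷ lead(D) = −27x⁵ ÷ 3x² = −9x³. Subtract (−9x³)·D = −27x⁵ − 81x⁴ − 72x³. Remainder: −27x³ − 99x² − 126x − 48.
Step 4: lead(−27x³ − 99x² − 126x − 48) ÷ lead(D) = −27x³ ÷ 3x² = −9x. Subtract (−9x)·D = −27x³ − 81x² − 72x. Remainder: −18x² − 54x − 48.
Step 5: lead(−18x² − 54x − 48) ÷ lead(D) = −18x² ÷ 3x² = −6. Subtract (−6)·D = −18x² − 54x − 48. Remainder: 0.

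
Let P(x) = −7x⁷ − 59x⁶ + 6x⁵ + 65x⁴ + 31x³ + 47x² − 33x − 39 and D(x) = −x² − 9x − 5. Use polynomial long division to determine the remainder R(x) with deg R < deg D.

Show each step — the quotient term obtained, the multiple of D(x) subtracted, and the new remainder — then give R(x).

R(x) = −4

Step 1: lead(−7x⁷ − 59x⁶ + 6x⁵ + 65x⁴ + 31x³ + 47x² − 33x − 39) ÷ lead(D) = −7x⁷ ÷ −x² = 7x⁵. Subtract (7x⁵)·D = −7x⁷ − 63x⁶ − 35x⁵. Remainder: 4x⁶ + 41x⁵ + 65x⁴ + 31x³ + 47x² − 33x − 39.
Step 2: lead(4x⁶ + 41x⁵ + 65x⁴ + 31x³ + 47x² − 33x − 39) ÷ lead(D) = 4x⁶ ÷ −x² = −4x⁴. Subtract (−4x⁴)·D = 4x⁶ + 36x⁵ + 20x⁴. Remainder: 5x⁵ + 45x⁴ + 31x³ + 47x² − 33x − 39.
Step 3: lead(5x⁵ + 45x⁴ + 31x³ + 47x² − 33x − 39) ÷ lead(D) = 5x⁵ ÷ −x² = −5x³. Subtract (−5x³)·D = 5x⁵ + 45x⁴ + 25x³. Remainder: 6x³ + 47x² − 33x − 39.
Step 4: lead(6x³ + 47x² − 33x − 39) ÷ lead(D) = 6x³ ÷ −x² = −6x. Subtract (−6x)·D = 6x³ + 54x² + 30x. Remainder: −7x² − 63x − 39.
Step 5: lead(−7x² − 63x − 39) ÷ lead(D) = −7x² ÷ −x² = 7. Subtract (7)·D = −7x² − 63x − 35. Remainder: −4.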